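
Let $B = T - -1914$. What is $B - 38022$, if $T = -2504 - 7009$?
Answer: $-45621$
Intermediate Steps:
$T = -9513$ ($T = -2504 - 7009 = -9513$)
$B = -7599$ ($B = -9513 - -1914 = -9513 + 1914 = -7599$)
$B - 38022 = -7599 - 38022 = -45621$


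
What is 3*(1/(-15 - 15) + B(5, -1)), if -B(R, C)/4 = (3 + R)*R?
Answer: -4801/10 ≈ -480.10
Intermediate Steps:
B(R, C) = -4*R*(3 + R) (B(R, C) = -4*(3 + R)*R = -4*R*(3 + R))
3*(1/(-15 - 15) + B(5, -1)) = 3*(1/(-15 - 15) - 4*5*(3 + 5)) = 3*(1/(-30) - 4*5*8) = 3*(-1/30 - 160) = 3*(-4801/30) = -4801/10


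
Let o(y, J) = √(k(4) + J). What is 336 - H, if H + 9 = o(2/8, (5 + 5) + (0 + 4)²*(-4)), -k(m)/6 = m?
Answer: 345 - I*√78 ≈ 345.0 - 8.8318*I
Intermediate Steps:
k(m) = -6*m
o(y, J) = √(-24 + J) (o(y, J) = √(-6*4 + J) = √(-24 + J))
H = -9 + I*√78 (H = -9 + √(-24 + ((5 + 5) + (0 + 4)²*(-4))) = -9 + √(-24 + (10 + 4²*(-4))) = -9 + √(-24 + (10 + 16*(-4))) = -9 + √(-24 + (10 - 64)) = -9 + √(-24 - 54) = -9 + √(-78) = -9 + I*√78 ≈ -9.0 + 8.8318*I)
336 - H = 336 - (-9 + I*√78) = 336 + (9 - I*√78) = 345 - I*√78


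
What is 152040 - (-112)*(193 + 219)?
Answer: 198184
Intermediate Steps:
152040 - (-112)*(193 + 219) = 152040 - (-112)*412 = 152040 - 1*(-46144) = 152040 + 46144 = 198184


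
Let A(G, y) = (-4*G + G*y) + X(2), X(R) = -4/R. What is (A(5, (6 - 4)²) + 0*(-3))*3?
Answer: -6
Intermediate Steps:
A(G, y) = -2 - 4*G + G*y (A(G, y) = (-4*G + G*y) - 4/2 = (-4*G + G*y) - 4*½ = (-4*G + G*y) - 2 = -2 - 4*G + G*y)
(A(5, (6 - 4)²) + 0*(-3))*3 = ((-2 - 4*5 + 5*(6 - 4)²) + 0*(-3))*3 = ((-2 - 20 + 5*2²) + 0)*3 = ((-2 - 20 + 5*4) + 0)*3 = ((-2 - 20 + 20) + 0)*3 = (-2 + 0)*3 = -2*3 = -6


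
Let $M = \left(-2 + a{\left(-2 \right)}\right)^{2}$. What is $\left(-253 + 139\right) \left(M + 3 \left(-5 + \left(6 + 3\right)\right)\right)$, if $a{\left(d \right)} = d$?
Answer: $-3192$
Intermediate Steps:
$M = 16$ ($M = \left(-2 - 2\right)^{2} = \left(-4\right)^{2} = 16$)
$\left(-253 + 139\right) \left(M + 3 \left(-5 + \left(6 + 3\right)\right)\right) = \left(-253 + 139\right) \left(16 + 3 \left(-5 + \left(6 + 3\right)\right)\right) = - 114 \left(16 + 3 \left(-5 + 9\right)\right) = - 114 \left(16 + 3 \cdot 4\right) = - 114 \left(16 + 12\right) = \left(-114\right) 28 = -3192$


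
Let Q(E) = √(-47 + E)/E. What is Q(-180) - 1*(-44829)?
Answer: 44829 - I*√227/180 ≈ 44829.0 - 0.083703*I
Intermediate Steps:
Q(E) = √(-47 + E)/E
Q(-180) - 1*(-44829) = √(-47 - 180)/(-180) - 1*(-44829) = -I*√227/180 + 44829 = 44829 - I*√227/180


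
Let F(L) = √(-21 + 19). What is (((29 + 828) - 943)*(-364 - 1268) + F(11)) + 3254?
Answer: 143606 + I*√2 ≈ 1.4361e+5 + 1.4142*I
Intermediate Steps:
F(L) = I*√2 (F(L) = √(-2) = I*√2)
(((29 + 828) - 943)*(-364 - 1268) + F(11)) + 3254 = (((29 + 828) - 943)*(-364 - 1268) + I*√2) + 3254 = ((857 - 943)*(-1632) + I*√2) + 3254 = (-86*(-1632) + I*√2) + 3254 = (140352 + I*√2) + 3254 = 143606 + I*√2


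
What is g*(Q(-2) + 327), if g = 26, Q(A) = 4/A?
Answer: 8450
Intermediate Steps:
g*(Q(-2) + 327) = 26*(4/(-2) + 327) = 26*(4*(-½) + 327) = 26*(-2 + 327) = 26*325 = 8450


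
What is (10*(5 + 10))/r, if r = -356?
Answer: -75/178 ≈ -0.42135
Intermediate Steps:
(10*(5 + 10))/r = (10*(5 + 10))/(-356) = (10*15)*(-1/356) = 150*(-1/356) = -75/178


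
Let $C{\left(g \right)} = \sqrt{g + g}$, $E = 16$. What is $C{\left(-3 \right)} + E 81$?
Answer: $1296 + i \sqrt{6} \approx 1296.0 + 2.4495 i$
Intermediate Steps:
$C{\left(g \right)} = \sqrt{2} \sqrt{g}$ ($C{\left(g \right)} = \sqrt{2 g} = \sqrt{2} \sqrt{g}$)
$C{\left(-3 \right)} + E 81 = \sqrt{2} \sqrt{-3} + 16 \cdot 81 = \sqrt{2} i \sqrt{3} + 1296 = i \sqrt{6} + 1296 = 1296 + i \sqrt{6}$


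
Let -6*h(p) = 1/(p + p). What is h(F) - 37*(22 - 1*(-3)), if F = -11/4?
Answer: -30524/33 ≈ -924.97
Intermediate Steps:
F = -11/4 (F = -11*¼ = -11/4 ≈ -2.7500)
h(p) = -1/(12*p) (h(p) = -1/(6*(p + p)) = -1/(2*p)/6 = -1/(12*p))
h(F) - 37*(22 - 1*(-3)) = -1/(12*(-11/4)) - 37*(22 - 1*(-3)) = -1/12*(-4/11) - 37*(22 + 3) = 1/33 - 37*25 = 1/33 - 925 = -30524/33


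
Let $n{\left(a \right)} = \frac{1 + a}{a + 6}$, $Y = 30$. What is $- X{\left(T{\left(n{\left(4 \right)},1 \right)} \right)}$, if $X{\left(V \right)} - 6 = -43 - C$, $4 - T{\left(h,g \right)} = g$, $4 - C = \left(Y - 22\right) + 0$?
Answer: $33$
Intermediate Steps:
$C = -4$ ($C = 4 - \left(\left(30 - 22\right) + 0\right) = 4 - \left(8 + 0\right) = 4 - 8 = -4$)
$n{\left(a \right)} = \frac{1 + a}{6 + a}$
$T{\left(h,g \right)} = 4 - g$
$X{\left(V \right)} = -33$ ($X{\left(V \right)} = 6 - 39 = -33$)
$- X{\left(T{\left(n{\left(4 \right)},1 \right)} \right)} = \left(-1\right) \left(-33\right) = 33$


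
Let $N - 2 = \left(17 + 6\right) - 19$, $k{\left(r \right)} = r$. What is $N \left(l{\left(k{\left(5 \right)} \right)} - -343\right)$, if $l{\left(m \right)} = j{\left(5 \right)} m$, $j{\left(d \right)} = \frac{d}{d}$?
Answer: $2088$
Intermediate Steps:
$j{\left(d \right)} = 1$
$l{\left(m \right)} = m$ ($l{\left(m \right)} = 1 m = m$)
$N = 6$ ($N = 2 + \left(\left(17 + 6\right) - 19\right) = 2 + \left(23 - 19\right) = 2 + 4 = 6$)
$N \left(l{\left(k{\left(5 \right)} \right)} - -343\right) = 6 \left(5 - -343\right) = 6 \left(5 + 343\right) = 6 \cdot 348 = 2088$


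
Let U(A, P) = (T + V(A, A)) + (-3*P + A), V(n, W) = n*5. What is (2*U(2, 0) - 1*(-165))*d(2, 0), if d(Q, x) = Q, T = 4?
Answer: 394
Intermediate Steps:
V(n, W) = 5*n
U(A, P) = 4 - 3*P + 6*A (U(A, P) = (4 + 5*A) + (-3*P + A) = (4 + 5*A) + (A - 3*P) = 4 - 3*P + 6*A)
(2*U(2, 0) - 1*(-165))*d(2, 0) = (2*(4 - 3*0 + 6*2) - 1*(-165))*2 = (2*(4 + 0 + 12) + 165)*2 = (2*16 + 165)*2 = (32 + 165)*2 = 197*2 = 394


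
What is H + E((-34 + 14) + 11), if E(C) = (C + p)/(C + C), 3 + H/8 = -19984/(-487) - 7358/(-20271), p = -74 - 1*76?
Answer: 6239414191/19743954 ≈ 316.02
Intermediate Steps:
p = -150 (p = -74 - 76 = -150)
H = 3032504632/9871977 (H = -24 + 8*(-19984/(-487) - 7358/(-20271)) = -24 + 8*(-19984*(-1/487) - 7358*(-1/20271)) = -24 + 8*(19984/487 + 7358/20271) = -24 + 8*(408679010/9871977) = -24 + 3269432080/9871977 = 3032504632/9871977 ≈ 307.18)
E(C) = (-150 + C)/(2*C) (E(C) = (C - 150)/(C + C) = (-150 + C)/((2*C)) = (-150 + C)*(1/(2*C)) = (-150 + C)/(2*C))
H + E((-34 + 14) + 11) = 3032504632/9871977 + (-150 + ((-34 + 14) + 11))/(2*((-34 + 14) + 11)) = 3032504632/9871977 + (-150 + (-20 + 11))/(2*(-20 + 11)) = 3032504632/9871977 + (½)*(-150 - 9)/(-9) = 3032504632/9871977 + (½)*(-⅑)*(-159) = 3032504632/9871977 + 53/6 = 6239414191/19743954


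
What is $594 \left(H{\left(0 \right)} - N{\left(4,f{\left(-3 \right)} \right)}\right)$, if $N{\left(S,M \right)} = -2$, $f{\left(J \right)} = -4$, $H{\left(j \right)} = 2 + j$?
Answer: $2376$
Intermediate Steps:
$594 \left(H{\left(0 \right)} - N{\left(4,f{\left(-3 \right)} \right)}\right) = 594 \left(\left(2 + 0\right) - -2\right) = 594 \left(2 + 2\right) = 594 \cdot 4 = 2376$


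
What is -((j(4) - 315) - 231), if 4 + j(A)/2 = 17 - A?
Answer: 528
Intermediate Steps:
j(A) = 26 - 2*A (j(A) = -8 + 2*(17 - A) = -8 + (34 - 2*A) = 26 - 2*A)
-((j(4) - 315) - 231) = -(((26 - 2*4) - 315) - 231) = -(((26 - 8) - 315) - 231) = -((18 - 315) - 231) = -(-297 - 231) = -1*(-528) = 528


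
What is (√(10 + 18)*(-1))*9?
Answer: -18*√7 ≈ -47.624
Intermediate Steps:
(√(10 + 18)*(-1))*9 = (√28*(-1))*9 = ((2*√7)*(-1))*9 = -2*√7*9 = -18*√7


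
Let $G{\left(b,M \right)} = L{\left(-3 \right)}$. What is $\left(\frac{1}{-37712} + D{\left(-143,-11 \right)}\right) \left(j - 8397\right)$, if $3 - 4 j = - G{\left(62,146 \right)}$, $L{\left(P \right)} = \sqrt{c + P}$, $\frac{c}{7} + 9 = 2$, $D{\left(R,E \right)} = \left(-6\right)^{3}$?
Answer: $\frac{273576457905}{150848} - \frac{8145793 i \sqrt{13}}{75424} \approx 1.8136 \cdot 10^{6} - 389.4 i$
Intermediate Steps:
$D{\left(R,E \right)} = -216$
$c = -49$ ($c = -63 + 7 \cdot 2 = -63 + 14 = -49$)
$L{\left(P \right)} = \sqrt{-49 + P}$
$G{\left(b,M \right)} = 2 i \sqrt{13}$ ($G{\left(b,M \right)} = \sqrt{-49 - 3} = \sqrt{-52} = 2 i \sqrt{13}$)
$j = \frac{3}{4} + \frac{i \sqrt{13}}{2}$ ($j = \frac{3}{4} - \frac{\left(-1\right) 2 i \sqrt{13}}{4} = \frac{3}{4} - \frac{\left(-2\right) i \sqrt{13}}{4} = \frac{3}{4} + \frac{i \sqrt{13}}{2} \approx 0.75 + 1.8028 i$)
$\left(\frac{1}{-37712} + D{\left(-143,-11 \right)}\right) \left(j - 8397\right) = \left(\frac{1}{-37712} - 216\right) \left(\left(\frac{3}{4} + \frac{i \sqrt{13}}{2}\right) - 8397\right) = \left(- \frac{1}{37712} - 216\right) \left(- \frac{33585}{4} + \frac{i \sqrt{13}}{2}\right) = - \frac{8145793 \left(- \frac{33585}{4} + \frac{i \sqrt{13}}{2}\right)}{37712} = \frac{273576457905}{150848} - \frac{8145793 i \sqrt{13}}{75424}$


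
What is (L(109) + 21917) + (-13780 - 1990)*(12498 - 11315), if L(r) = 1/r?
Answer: -2031105236/109 ≈ -1.8634e+7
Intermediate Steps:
(L(109) + 21917) + (-13780 - 1990)*(12498 - 11315) = (1/109 + 21917) + (-13780 - 1990)*(12498 - 11315) = (1/109 + 21917) - 15770*1183 = 2388954/109 - 18655910 = -2031105236/109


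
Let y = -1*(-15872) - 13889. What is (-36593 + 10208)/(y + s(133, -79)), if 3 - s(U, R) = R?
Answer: -5277/413 ≈ -12.777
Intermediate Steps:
s(U, R) = 3 - R
y = 1983 (y = 15872 - 13889 = 1983)
(-36593 + 10208)/(y + s(133, -79)) = (-36593 + 10208)/(1983 + (3 - 1*(-79))) = -26385/(1983 + (3 + 79)) = -26385/(1983 + 82) = -26385/2065 = -26385*1/2065 = -5277/413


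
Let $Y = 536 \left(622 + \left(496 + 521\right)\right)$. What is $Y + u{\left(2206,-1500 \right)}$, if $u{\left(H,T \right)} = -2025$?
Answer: $876479$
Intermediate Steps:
$Y = 878504$ ($Y = 536 \left(622 + 1017\right) = 536 \cdot 1639 = 878504$)
$Y + u{\left(2206,-1500 \right)} = 878504 - 2025 = 876479$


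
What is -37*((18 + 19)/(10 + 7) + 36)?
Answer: -24013/17 ≈ -1412.5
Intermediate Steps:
-37*((18 + 19)/(10 + 7) + 36) = -37*(37/17 + 36) = -37*649/17 = -24013/17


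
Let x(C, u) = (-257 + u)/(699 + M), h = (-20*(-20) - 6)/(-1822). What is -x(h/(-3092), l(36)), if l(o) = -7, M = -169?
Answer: 132/265 ≈ 0.49811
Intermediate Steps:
h = -197/911 (h = (400 - 6)*(-1/1822) = 394*(-1/1822) = -197/911 ≈ -0.21625)
x(C, u) = -257/530 + u/530 (x(C, u) = (-257 + u)/(699 - 169) = (-257 + u)/530 = (-257 + u)*(1/530) = -257/530 + u/530)
-x(h/(-3092), l(36)) = -(-257/530 + (1/530)*(-7)) = -(-257/530 - 7/530) = -1*(-132/265) = 132/265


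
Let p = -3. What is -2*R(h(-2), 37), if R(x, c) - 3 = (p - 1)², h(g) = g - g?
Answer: -38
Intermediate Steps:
h(g) = 0
R(x, c) = 19 (R(x, c) = 3 + (-3 - 1)² = 3 + (-4)² = 3 + 16 = 19)
-2*R(h(-2), 37) = -2*19 = -38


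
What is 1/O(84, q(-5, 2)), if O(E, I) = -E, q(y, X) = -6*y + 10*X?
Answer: -1/84 ≈ -0.011905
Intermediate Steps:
1/O(84, q(-5, 2)) = 1/(-1*84) = 1/(-84) = -1/84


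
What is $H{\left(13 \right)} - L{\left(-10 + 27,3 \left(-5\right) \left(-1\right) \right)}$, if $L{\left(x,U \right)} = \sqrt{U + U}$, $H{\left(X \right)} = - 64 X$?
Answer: $-832 - \sqrt{30} \approx -837.48$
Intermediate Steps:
$L{\left(x,U \right)} = \sqrt{2} \sqrt{U}$ ($L{\left(x,U \right)} = \sqrt{2 U} = \sqrt{2} \sqrt{U}$)
$H{\left(13 \right)} - L{\left(-10 + 27,3 \left(-5\right) \left(-1\right) \right)} = \left(-64\right) 13 - \sqrt{2} \sqrt{3 \left(-5\right) \left(-1\right)} = -832 - \sqrt{2} \sqrt{\left(-15\right) \left(-1\right)} = -832 - \sqrt{2} \sqrt{15} = -832 - \sqrt{30}$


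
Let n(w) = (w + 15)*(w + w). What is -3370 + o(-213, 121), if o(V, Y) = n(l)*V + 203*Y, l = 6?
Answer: -32483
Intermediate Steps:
n(w) = 2*w*(15 + w) (n(w) = (15 + w)*(2*w) = 2*w*(15 + w))
o(V, Y) = 203*Y + 252*V (o(V, Y) = (2*6*(15 + 6))*V + 203*Y = (2*6*21)*V + 203*Y = 252*V + 203*Y = 203*Y + 252*V)
-3370 + o(-213, 121) = -3370 + (203*121 + 252*(-213)) = -3370 + (24563 - 53676) = -3370 - 29113 = -32483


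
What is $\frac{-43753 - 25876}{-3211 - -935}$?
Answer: $\frac{69629}{2276} \approx 30.593$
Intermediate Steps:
$\frac{-43753 - 25876}{-3211 - -935} = - \frac{69629}{-3211 + \left(936 + \left(-18 + 17\right)\right)} = - \frac{69629}{-3211 + \left(936 - 1\right)} = - \frac{69629}{-3211 + 935} = - \frac{69629}{-2276} = \left(-69629\right) \left(- \frac{1}{2276}\right) = \frac{69629}{2276}$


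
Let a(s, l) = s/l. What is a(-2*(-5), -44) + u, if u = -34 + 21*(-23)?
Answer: -11379/22 ≈ -517.23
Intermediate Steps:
u = -517 (u = -34 - 483 = -517)
a(-2*(-5), -44) + u = -2*(-5)/(-44) - 517 = 10*(-1/44) - 517 = -5/22 - 517 = -11379/22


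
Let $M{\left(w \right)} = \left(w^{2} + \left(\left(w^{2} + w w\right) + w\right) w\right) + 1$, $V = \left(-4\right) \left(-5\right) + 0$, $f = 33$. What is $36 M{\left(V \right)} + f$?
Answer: $604869$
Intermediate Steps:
$V = 20$ ($V = 20 + 0 = 20$)
$M{\left(w \right)} = 1 + w^{2} + w \left(w + 2 w^{2}\right)$ ($M{\left(w \right)} = \left(w^{2} + \left(\left(w^{2} + w^{2}\right) + w\right) w\right) + 1 = \left(w^{2} + \left(2 w^{2} + w\right) w\right) + 1 = \left(w^{2} + \left(w + 2 w^{2}\right) w\right) + 1 = \left(w^{2} + w \left(w + 2 w^{2}\right)\right) + 1 = 1 + w^{2} + w \left(w + 2 w^{2}\right)$)
$36 M{\left(V \right)} + f = 36 \left(1 + 2 \cdot 20^{2} + 2 \cdot 20^{3}\right) + 33 = 36 \left(1 + 2 \cdot 400 + 2 \cdot 8000\right) + 33 = 36 \left(1 + 800 + 16000\right) + 33 = 36 \cdot 16801 + 33 = 604836 + 33 = 604869$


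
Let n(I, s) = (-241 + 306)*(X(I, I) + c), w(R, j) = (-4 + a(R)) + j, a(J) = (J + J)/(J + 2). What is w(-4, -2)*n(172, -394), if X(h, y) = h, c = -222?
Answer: 6500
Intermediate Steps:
a(J) = 2*J/(2 + J) (a(J) = (2*J)/(2 + J) = 2*J/(2 + J))
w(R, j) = -4 + j + 2*R/(2 + R) (w(R, j) = (-4 + 2*R/(2 + R)) + j = -4 + j + 2*R/(2 + R))
n(I, s) = -14430 + 65*I (n(I, s) = (-241 + 306)*(I - 222) = 65*(-222 + I) = -14430 + 65*I)
w(-4, -2)*n(172, -394) = ((2*(-4) + (-4 - 2)*(2 - 4))/(2 - 4))*(-14430 + 65*172) = ((-8 - 6*(-2))/(-2))*(-14430 + 11180) = -(-8 + 12)/2*(-3250) = -½*4*(-3250) = -2*(-3250) = 6500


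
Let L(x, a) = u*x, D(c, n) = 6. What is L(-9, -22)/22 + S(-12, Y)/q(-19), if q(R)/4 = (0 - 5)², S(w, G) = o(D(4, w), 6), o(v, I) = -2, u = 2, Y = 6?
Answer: -461/550 ≈ -0.83818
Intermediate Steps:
S(w, G) = -2
q(R) = 100 (q(R) = 4*(0 - 5)² = 4*(-5)² = 4*25 = 100)
L(x, a) = 2*x
L(-9, -22)/22 + S(-12, Y)/q(-19) = (2*(-9))/22 - 2/100 = -18*1/22 - 2*1/100 = -9/11 - 1/50 = -461/550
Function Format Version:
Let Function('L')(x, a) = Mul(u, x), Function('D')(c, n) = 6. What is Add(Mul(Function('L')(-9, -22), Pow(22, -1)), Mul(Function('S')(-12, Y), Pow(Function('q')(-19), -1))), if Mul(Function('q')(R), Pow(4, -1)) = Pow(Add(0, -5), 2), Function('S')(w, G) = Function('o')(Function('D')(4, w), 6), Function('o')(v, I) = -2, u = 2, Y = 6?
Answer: Rational(-461, 550) ≈ -0.83818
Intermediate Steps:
Function('S')(w, G) = -2
Function('q')(R) = 100 (Function('q')(R) = Mul(4, Pow(Add(0, -5), 2)) = Mul(4, Pow(-5, 2)) = Mul(4, 25) = 100)
Function('L')(x, a) = Mul(2, x)
Add(Mul(Function('L')(-9, -22), Pow(22, -1)), Mul(Function('S')(-12, Y), Pow(Function('q')(-19), -1))) = Add(Mul(Mul(2, -9), Pow(22, -1)), Mul(-2, Pow(100, -1))) = Add(Mul(-18, Rational(1, 22)), Mul(-2, Rational(1, 100))) = Add(Rational(-9, 11), Rational(-1, 50)) = Rational(-461, 550)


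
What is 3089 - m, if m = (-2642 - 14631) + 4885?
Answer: 15477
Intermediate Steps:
m = -12388 (m = -17273 + 4885 = -12388)
3089 - m = 3089 - 1*(-12388) = 3089 + 12388 = 15477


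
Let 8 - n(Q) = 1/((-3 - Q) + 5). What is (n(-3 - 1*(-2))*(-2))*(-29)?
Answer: 1334/3 ≈ 444.67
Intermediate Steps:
n(Q) = 8 - 1/(2 - Q) (n(Q) = 8 - 1/((-3 - Q) + 5) = 8 - 1/(2 - Q))
(n(-3 - 1*(-2))*(-2))*(-29) = (((-15 + 8*(-3 - 1*(-2)))/(-2 + (-3 - 1*(-2))))*(-2))*(-29) = (((-15 + 8*(-3 + 2))/(-2 + (-3 + 2)))*(-2))*(-29) = (((-15 + 8*(-1))/(-2 - 1))*(-2))*(-29) = (((-15 - 8)/(-3))*(-2))*(-29) = (-⅓*(-23)*(-2))*(-29) = ((23/3)*(-2))*(-29) = -46/3*(-29) = 1334/3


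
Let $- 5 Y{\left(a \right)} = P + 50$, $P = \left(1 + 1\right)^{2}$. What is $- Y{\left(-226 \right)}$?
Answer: $\frac{54}{5} \approx 10.8$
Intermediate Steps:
$P = 4$ ($P = 2^{2} = 4$)
$Y{\left(a \right)} = - \frac{54}{5}$ ($Y{\left(a \right)} = - \frac{4 + 50}{5} = \left(- \frac{1}{5}\right) 54 = - \frac{54}{5}$)
$- Y{\left(-226 \right)} = \left(-1\right) \left(- \frac{54}{5}\right) = \frac{54}{5}$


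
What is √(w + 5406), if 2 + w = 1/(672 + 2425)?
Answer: √51831977333/3097 ≈ 73.512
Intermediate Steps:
w = -6193/3097 (w = -2 + 1/(672 + 2425) = -2 + 1/3097 = -6193/3097 ≈ -1.9997)
√(w + 5406) = √(-6193/3097 + 5406) = √(16736189/3097) = √51831977333/3097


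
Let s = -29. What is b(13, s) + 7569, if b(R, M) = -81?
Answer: 7488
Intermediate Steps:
b(13, s) + 7569 = -81 + 7569 = 7488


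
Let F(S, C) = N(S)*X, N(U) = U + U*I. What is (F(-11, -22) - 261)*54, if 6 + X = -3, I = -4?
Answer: -30132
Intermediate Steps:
X = -9 (X = -6 - 3 = -9)
N(U) = -3*U (N(U) = U + U*(-4) = U - 4*U = -3*U)
F(S, C) = 27*S (F(S, C) = -3*S*(-9) = 27*S)
(F(-11, -22) - 261)*54 = (27*(-11) - 261)*54 = (-297 - 261)*54 = -558*54 = -30132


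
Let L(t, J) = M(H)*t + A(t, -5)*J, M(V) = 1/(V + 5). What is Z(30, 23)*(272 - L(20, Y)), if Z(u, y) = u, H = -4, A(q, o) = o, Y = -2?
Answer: 7260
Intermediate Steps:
M(V) = 1/(5 + V)
L(t, J) = t - 5*J (L(t, J) = t/(5 - 4) - 5*J = t/1 - 5*J = 1*t - 5*J = t - 5*J)
Z(30, 23)*(272 - L(20, Y)) = 30*(272 - (20 - 5*(-2))) = 30*(272 - (20 + 10)) = 30*(272 - 1*30) = 30*(272 - 30) = 30*242 = 7260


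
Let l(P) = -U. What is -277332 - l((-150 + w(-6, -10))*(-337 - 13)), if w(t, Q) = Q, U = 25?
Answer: -277307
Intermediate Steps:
l(P) = -25 (l(P) = -1*25 = -25)
-277332 - l((-150 + w(-6, -10))*(-337 - 13)) = -277332 - 1*(-25) = -277332 + 25 = -277307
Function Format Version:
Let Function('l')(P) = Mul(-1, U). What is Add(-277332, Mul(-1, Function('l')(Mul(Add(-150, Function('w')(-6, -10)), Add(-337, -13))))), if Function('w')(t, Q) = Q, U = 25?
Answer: -277307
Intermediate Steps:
Function('l')(P) = -25 (Function('l')(P) = Mul(-1, 25) = -25)
Add(-277332, Mul(-1, Function('l')(Mul(Add(-150, Function('w')(-6, -10)), Add(-337, -13))))) = Add(-277332, Mul(-1, -25)) = Add(-277332, 25) = -277307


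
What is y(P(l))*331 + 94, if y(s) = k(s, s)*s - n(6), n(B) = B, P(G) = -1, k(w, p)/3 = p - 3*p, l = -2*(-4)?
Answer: -3878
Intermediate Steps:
l = 8
k(w, p) = -6*p (k(w, p) = 3*(p - 3*p) = 3*(-2*p) = -6*p)
y(s) = -6 - 6*s**2 (y(s) = (-6*s)*s - 1*6 = -6*s**2 - 6 = -6 - 6*s**2)
y(P(l))*331 + 94 = (-6 - 6*(-1)**2)*331 + 94 = (-6 - 6*1)*331 + 94 = (-6 - 6)*331 + 94 = -12*331 + 94 = -3972 + 94 = -3878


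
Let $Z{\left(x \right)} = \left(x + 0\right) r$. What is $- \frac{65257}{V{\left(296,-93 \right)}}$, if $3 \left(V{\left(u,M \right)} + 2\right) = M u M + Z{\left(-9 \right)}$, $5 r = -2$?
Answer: $- \frac{326285}{4266836} \approx -0.07647$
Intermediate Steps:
$r = - \frac{2}{5}$ ($r = \frac{1}{5} \left(-2\right) = - \frac{2}{5} \approx -0.4$)
$Z{\left(x \right)} = - \frac{2 x}{5}$ ($Z{\left(x \right)} = \left(x + 0\right) \left(- \frac{2}{5}\right) = x \left(- \frac{2}{5}\right) = - \frac{2 x}{5}$)
$V{\left(u,M \right)} = - \frac{4}{5} + \frac{u M^{2}}{3}$ ($V{\left(u,M \right)} = -2 + \frac{M u M - - \frac{18}{5}}{3} = -2 + \frac{u M^{2} + \frac{18}{5}}{3} = -2 + \frac{\frac{18}{5} + u M^{2}}{3} = -2 + \left(\frac{6}{5} + \frac{u M^{2}}{3}\right) = - \frac{4}{5} + \frac{u M^{2}}{3}$)
$- \frac{65257}{V{\left(296,-93 \right)}} = - \frac{65257}{- \frac{4}{5} + \frac{1}{3} \cdot 296 \left(-93\right)^{2}} = - \frac{65257}{- \frac{4}{5} + \frac{1}{3} \cdot 296 \cdot 8649} = - \frac{65257}{- \frac{4}{5} + 853368} = - \frac{65257}{\frac{4266836}{5}} = \left(-65257\right) \frac{5}{4266836} = - \frac{326285}{4266836}$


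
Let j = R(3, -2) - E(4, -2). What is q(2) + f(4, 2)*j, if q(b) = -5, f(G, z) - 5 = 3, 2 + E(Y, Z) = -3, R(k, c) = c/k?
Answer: 89/3 ≈ 29.667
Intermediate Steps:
E(Y, Z) = -5 (E(Y, Z) = -2 - 3 = -5)
f(G, z) = 8 (f(G, z) = 5 + 3 = 8)
j = 13/3 (j = -2/3 - 1*(-5) = -2*⅓ + 5 = -⅔ + 5 = 13/3 ≈ 4.3333)
q(2) + f(4, 2)*j = -5 + 8*(13/3) = -5 + 104/3 = 89/3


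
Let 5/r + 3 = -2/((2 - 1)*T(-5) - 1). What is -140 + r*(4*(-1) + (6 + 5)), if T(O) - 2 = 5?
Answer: -301/2 ≈ -150.50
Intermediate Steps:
T(O) = 7 (T(O) = 2 + 5 = 7)
r = -3/2 (r = 5/(-3 - 2/((2 - 1)*7 - 1)) = 5/(-3 - 2/(1*7 - 1)) = 5/(-3 - 2/(7 - 1)) = 5/(-3 - 2/6) = 5/(-3 - 2*⅙) = 5/(-3 - ⅓) = 5/(-10/3) = 5*(-3/10) = -3/2 ≈ -1.5000)
-140 + r*(4*(-1) + (6 + 5)) = -140 - 3*(4*(-1) + (6 + 5))/2 = -140 - 3*(-4 + 11)/2 = -140 - 3/2*7 = -140 - 21/2 = -301/2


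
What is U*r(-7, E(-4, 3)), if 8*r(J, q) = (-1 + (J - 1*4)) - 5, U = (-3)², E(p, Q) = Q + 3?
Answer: -153/8 ≈ -19.125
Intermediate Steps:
E(p, Q) = 3 + Q
U = 9
r(J, q) = -5/4 + J/8 (r(J, q) = ((-1 + (J - 1*4)) - 5)/8 = ((-1 + (J - 4)) - 5)/8 = ((-1 + (-4 + J)) - 5)/8 = ((-5 + J) - 5)/8 = (-10 + J)/8 = -5/4 + J/8)
U*r(-7, E(-4, 3)) = 9*(-5/4 + (⅛)*(-7)) = 9*(-5/4 - 7/8) = 9*(-17/8) = -153/8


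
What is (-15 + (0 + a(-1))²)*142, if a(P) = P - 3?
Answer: 142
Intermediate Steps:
a(P) = -3 + P
(-15 + (0 + a(-1))²)*142 = (-15 + (0 + (-3 - 1))²)*142 = (-15 + (0 - 4)²)*142 = (-15 + (-4)²)*142 = (-15 + 16)*142 = 1*142 = 142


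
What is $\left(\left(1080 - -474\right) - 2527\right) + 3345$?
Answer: $2372$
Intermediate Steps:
$\left(\left(1080 - -474\right) - 2527\right) + 3345 = \left(\left(1080 + 474\right) - 2527\right) + 3345 = \left(1554 - 2527\right) + 3345 = -973 + 3345 = 2372$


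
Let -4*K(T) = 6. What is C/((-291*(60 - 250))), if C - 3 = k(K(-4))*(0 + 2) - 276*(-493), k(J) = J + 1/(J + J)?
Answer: 204101/82935 ≈ 2.4610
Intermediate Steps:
K(T) = -3/2 (K(T) = -1/4*6 = -3/2)
k(J) = J + 1/(2*J)
C = 408202/3 (C = 3 + ((-3/2 + 1/(2*(-3/2)))*(0 + 2) - 276*(-493)) = 3 + ((-3/2 + (1/2)*(-2/3))*2 + 136068) = 3 + ((-3/2 - 1/3)*2 + 136068) = 3 + (-11/6*2 + 136068) = 3 + (-11/3 + 136068) = 3 + 408193/3 = 408202/3 ≈ 1.3607e+5)
C/((-291*(60 - 250))) = 408202/(3*((-291*(60 - 250)))) = 408202/(3*((-291*(-190)))) = (408202/3)/55290 = (408202/3)*(1/55290) = 204101/82935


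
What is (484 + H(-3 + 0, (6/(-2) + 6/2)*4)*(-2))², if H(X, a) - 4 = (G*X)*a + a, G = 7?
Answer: 226576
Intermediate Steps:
H(X, a) = 4 + a + 7*X*a (H(X, a) = 4 + ((7*X)*a + a) = 4 + (7*X*a + a) = 4 + (a + 7*X*a) = 4 + a + 7*X*a)
(484 + H(-3 + 0, (6/(-2) + 6/2)*4)*(-2))² = (484 + (4 + (6/(-2) + 6/2)*4 + 7*(-3 + 0)*((6/(-2) + 6/2)*4))*(-2))² = (484 + (4 + (6*(-½) + 6*(½))*4 + 7*(-3)*((6*(-½) + 6*(½))*4))*(-2))² = (484 + (4 + (-3 + 3)*4 + 7*(-3)*((-3 + 3)*4))*(-2))² = (484 + (4 + 0*4 + 7*(-3)*(0*4))*(-2))² = (484 + (4 + 0 + 7*(-3)*0)*(-2))² = (484 + (4 + 0 + 0)*(-2))² = (484 + 4*(-2))² = (484 - 8)² = 476² = 226576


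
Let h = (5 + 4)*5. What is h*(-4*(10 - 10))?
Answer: 0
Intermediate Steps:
h = 45 (h = 9*5 = 45)
h*(-4*(10 - 10)) = 45*(-4*(10 - 10)) = 45*(-4*0) = 45*0 = 0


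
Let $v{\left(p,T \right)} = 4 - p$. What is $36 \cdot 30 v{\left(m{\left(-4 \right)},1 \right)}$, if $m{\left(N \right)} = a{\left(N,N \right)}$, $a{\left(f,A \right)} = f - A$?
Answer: $4320$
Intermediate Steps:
$m{\left(N \right)} = 0$ ($m{\left(N \right)} = N - N = 0$)
$36 \cdot 30 v{\left(m{\left(-4 \right)},1 \right)} = 36 \cdot 30 \left(4 - 0\right) = 1080 \left(4 + 0\right) = 1080 \cdot 4 = 4320$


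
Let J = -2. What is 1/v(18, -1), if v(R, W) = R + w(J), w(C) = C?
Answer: 1/16 ≈ 0.062500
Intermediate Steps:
v(R, W) = -2 + R (v(R, W) = R - 2 = -2 + R)
1/v(18, -1) = 1/(-2 + 18) = 1/16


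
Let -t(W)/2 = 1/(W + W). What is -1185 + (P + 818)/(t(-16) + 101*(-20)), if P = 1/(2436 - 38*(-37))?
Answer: -73595628871/62084799 ≈ -1185.4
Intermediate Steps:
P = 1/3842 (P = 1/(2436 + 1406) = 1/3842 ≈ 0.00026028)
t(W) = -1/W (t(W) = -2/(W + W) = -2*1/(2*W) = -1/W)
-1185 + (P + 818)/(t(-16) + 101*(-20)) = -1185 + (1/3842 + 818)/(-1/(-16) + 101*(-20)) = -1185 + 3142757/(3842*(-1*(-1/16) - 2020)) = -1185 + 3142757/(3842*(1/16 - 2020)) = -1185 + 3142757/(3842*(-32319/16)) = -1185 + (3142757/3842)*(-16/32319) = -1185 - 25142056/62084799 = -73595628871/62084799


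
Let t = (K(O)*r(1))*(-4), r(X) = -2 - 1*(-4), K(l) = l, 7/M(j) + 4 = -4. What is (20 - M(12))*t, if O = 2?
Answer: -334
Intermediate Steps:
M(j) = -7/8 (M(j) = 7/(-4 - 4) = 7/(-8) = 7*(-1/8) = -7/8)
r(X) = 2 (r(X) = -2 + 4 = 2)
t = -16 (t = (2*2)*(-4) = 4*(-4) = -16)
(20 - M(12))*t = (20 - 1*(-7/8))*(-16) = (20 + 7/8)*(-16) = (167/8)*(-16) = -334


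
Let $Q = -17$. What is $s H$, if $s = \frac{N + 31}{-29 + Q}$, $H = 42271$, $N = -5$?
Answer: $- \frac{549523}{23} \approx -23892.0$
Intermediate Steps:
$s = - \frac{13}{23}$ ($s = \frac{-5 + 31}{-29 - 17} = \frac{26}{-46} = 26 \left(- \frac{1}{46}\right) = - \frac{13}{23} \approx -0.56522$)
$s H = \left(- \frac{13}{23}\right) 42271 = - \frac{549523}{23}$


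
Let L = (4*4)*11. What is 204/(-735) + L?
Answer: 43052/245 ≈ 175.72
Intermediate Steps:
L = 176 (L = 16*11 = 176)
204/(-735) + L = 204/(-735) + 176 = -1/735*204 + 176 = -68/245 + 176 = 43052/245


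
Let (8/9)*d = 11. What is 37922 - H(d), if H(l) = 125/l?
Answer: 3753278/99 ≈ 37912.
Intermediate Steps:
d = 99/8 (d = (9/8)*11 = 99/8 ≈ 12.375)
37922 - H(d) = 37922 - 125/99/8 = 37922 - 125*8/99 = 37922 - 1*1000/99 = 37922 - 1000/99 = 3753278/99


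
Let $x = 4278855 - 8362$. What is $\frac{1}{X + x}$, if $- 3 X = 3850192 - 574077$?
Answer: $\frac{3}{9535364} \approx 3.1462 \cdot 10^{-7}$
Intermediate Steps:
$X = - \frac{3276115}{3}$ ($X = - \frac{3850192 - 574077}{3} = \left(- \frac{1}{3}\right) 3276115 = - \frac{3276115}{3} \approx -1.092 \cdot 10^{6}$)
$x = 4270493$
$\frac{1}{X + x} = \frac{1}{- \frac{3276115}{3} + 4270493} = \frac{1}{\frac{9535364}{3}} = \frac{3}{9535364}$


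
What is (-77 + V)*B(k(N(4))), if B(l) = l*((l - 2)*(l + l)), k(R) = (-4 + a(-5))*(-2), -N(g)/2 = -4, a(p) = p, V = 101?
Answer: 248832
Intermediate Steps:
N(g) = 8 (N(g) = -2*(-4) = 8)
k(R) = 18 (k(R) = (-4 - 5)*(-2) = -9*(-2) = 18)
B(l) = 2*l**2*(-2 + l) (B(l) = l*((-2 + l)*(2*l)) = l*(2*l*(-2 + l)) = 2*l**2*(-2 + l))
(-77 + V)*B(k(N(4))) = (-77 + 101)*(2*18**2*(-2 + 18)) = 24*(2*324*16) = 24*10368 = 248832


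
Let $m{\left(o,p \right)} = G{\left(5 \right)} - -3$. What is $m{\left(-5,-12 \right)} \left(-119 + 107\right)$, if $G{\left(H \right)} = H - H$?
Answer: $-36$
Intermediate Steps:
$G{\left(H \right)} = 0$
$m{\left(o,p \right)} = 3$ ($m{\left(o,p \right)} = 0 - -3 = 0 + 3 = 3$)
$m{\left(-5,-12 \right)} \left(-119 + 107\right) = 3 \left(-119 + 107\right) = 3 \left(-12\right) = -36$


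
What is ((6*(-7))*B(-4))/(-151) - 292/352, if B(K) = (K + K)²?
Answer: 225521/13288 ≈ 16.972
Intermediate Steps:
B(K) = 4*K² (B(K) = (2*K)² = 4*K²)
((6*(-7))*B(-4))/(-151) - 292/352 = ((6*(-7))*(4*(-4)²))/(-151) - 292/352 = -168*16*(-1/151) - 292*1/352 = -42*64*(-1/151) - 73/88 = -2688*(-1/151) - 73/88 = 2688/151 - 73/88 = 225521/13288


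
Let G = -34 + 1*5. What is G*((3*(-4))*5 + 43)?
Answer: 493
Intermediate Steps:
G = -29 (G = -34 + 5 = -29)
G*((3*(-4))*5 + 43) = -29*((3*(-4))*5 + 43) = -29*(-12*5 + 43) = -29*(-60 + 43) = -29*(-17) = 493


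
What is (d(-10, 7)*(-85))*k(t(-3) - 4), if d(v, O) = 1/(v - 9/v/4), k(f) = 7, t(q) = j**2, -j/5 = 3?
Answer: 1400/23 ≈ 60.870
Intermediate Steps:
j = -15 (j = -5*3 = -15)
t(q) = 225 (t(q) = (-15)**2 = 225)
d(v, O) = 1/(v - 9/(4*v)) (d(v, O) = 1/(v - 9/v*(1/4)) = 1/(v - 9/(4*v)))
(d(-10, 7)*(-85))*k(t(-3) - 4) = ((4*(-10)/(-9 + 4*(-10)**2))*(-85))*7 = ((4*(-10)/(-9 + 4*100))*(-85))*7 = ((4*(-10)/(-9 + 400))*(-85))*7 = ((4*(-10)/391)*(-85))*7 = ((4*(-10)*(1/391))*(-85))*7 = -40/391*(-85)*7 = (200/23)*7 = 1400/23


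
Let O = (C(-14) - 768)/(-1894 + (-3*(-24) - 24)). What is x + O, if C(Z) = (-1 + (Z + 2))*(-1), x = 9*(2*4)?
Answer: 133667/1846 ≈ 72.409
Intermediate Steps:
x = 72 (x = 9*8 = 72)
C(Z) = -1 - Z (C(Z) = (-1 + (2 + Z))*(-1) = (1 + Z)*(-1) = -1 - Z)
O = 755/1846 (O = ((-1 - 1*(-14)) - 768)/(-1894 + (-3*(-24) - 24)) = ((-1 + 14) - 768)/(-1894 + (72 - 24)) = (13 - 768)/(-1894 + 48) = -755/(-1846) = -755*(-1/1846) = 755/1846 ≈ 0.40899)
x + O = 72 + 755/1846 = 133667/1846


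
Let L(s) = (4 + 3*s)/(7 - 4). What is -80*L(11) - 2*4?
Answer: -2984/3 ≈ -994.67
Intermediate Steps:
L(s) = 4/3 + s (L(s) = (4 + 3*s)/3 = (4 + 3*s)*(⅓) = 4/3 + s)
-80*L(11) - 2*4 = -80*(4/3 + 11) - 2*4 = -80*37/3 - 8 = -2960/3 - 8 = -2984/3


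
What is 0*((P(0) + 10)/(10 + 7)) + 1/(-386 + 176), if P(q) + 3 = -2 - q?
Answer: -1/210 ≈ -0.0047619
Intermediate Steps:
P(q) = -5 - q (P(q) = -3 + (-2 - q) = -5 - q)
0*((P(0) + 10)/(10 + 7)) + 1/(-386 + 176) = 0*(((-5 - 1*0) + 10)/(10 + 7)) + 1/(-386 + 176) = 0*(((-5 + 0) + 10)/17) + 1/(-210) = 0*((-5 + 10)*(1/17)) - 1/210 = 0*(5*(1/17)) - 1/210 = 0*(5/17) - 1/210 = 0 - 1/210 = -1/210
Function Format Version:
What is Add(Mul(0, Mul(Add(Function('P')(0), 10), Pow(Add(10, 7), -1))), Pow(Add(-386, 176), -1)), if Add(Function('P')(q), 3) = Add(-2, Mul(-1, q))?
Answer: Rational(-1, 210) ≈ -0.0047619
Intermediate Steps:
Function('P')(q) = Add(-5, Mul(-1, q)) (Function('P')(q) = Add(-3, Add(-2, Mul(-1, q))) = Add(-5, Mul(-1, q)))
Add(Mul(0, Mul(Add(Function('P')(0), 10), Pow(Add(10, 7), -1))), Pow(Add(-386, 176), -1)) = Add(Mul(0, Mul(Add(Add(-5, Mul(-1, 0)), 10), Pow(Add(10, 7), -1))), Pow(Add(-386, 176), -1)) = Add(Mul(0, Mul(Add(Add(-5, 0), 10), Pow(17, -1))), Pow(-210, -1)) = Add(Mul(0, Mul(Add(-5, 10), Rational(1, 17))), Rational(-1, 210)) = Add(Mul(0, Mul(5, Rational(1, 17))), Rational(-1, 210)) = Add(Mul(0, Rational(5, 17)), Rational(-1, 210)) = Add(0, Rational(-1, 210)) = Rational(-1, 210)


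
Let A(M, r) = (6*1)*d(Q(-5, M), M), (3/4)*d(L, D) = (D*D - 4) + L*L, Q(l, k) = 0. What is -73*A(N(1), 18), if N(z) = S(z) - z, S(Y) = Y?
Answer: 2336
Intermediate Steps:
d(L, D) = -16/3 + 4*D²/3 + 4*L²/3 (d(L, D) = 4*((D*D - 4) + L*L)/3 = 4*((D² - 4) + L²)/3 = 4*((-4 + D²) + L²)/3 = 4*(-4 + D² + L²)/3 = -16/3 + 4*D²/3 + 4*L²/3)
N(z) = 0 (N(z) = z - z = 0)
A(M, r) = -32 + 8*M² (A(M, r) = (6*1)*(-16/3 + 4*M²/3 + (4/3)*0²) = 6*(-16/3 + 4*M²/3 + (4/3)*0) = 6*(-16/3 + 4*M²/3 + 0) = 6*(-16/3 + 4*M²/3) = -32 + 8*M²)
-73*A(N(1), 18) = -73*(-32 + 8*0²) = -73*(-32 + 8*0) = -73*(-32 + 0) = -73*(-32) = 2336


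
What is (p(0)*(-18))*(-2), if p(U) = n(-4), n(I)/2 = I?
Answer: -288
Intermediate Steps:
n(I) = 2*I
p(U) = -8 (p(U) = 2*(-4) = -8)
(p(0)*(-18))*(-2) = -8*(-18)*(-2) = 144*(-2) = -288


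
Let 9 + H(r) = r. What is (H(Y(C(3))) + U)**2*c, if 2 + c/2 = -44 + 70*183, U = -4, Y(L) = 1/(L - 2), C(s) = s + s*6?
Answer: 1544852448/361 ≈ 4.2794e+6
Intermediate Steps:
C(s) = 7*s (C(s) = s + 6*s = 7*s)
Y(L) = 1/(-2 + L)
H(r) = -9 + r
c = 25528 (c = -4 + 2*(-44 + 70*183) = -4 + 2*(-44 + 12810) = -4 + 2*12766 = -4 + 25532 = 25528)
(H(Y(C(3))) + U)**2*c = ((-9 + 1/(-2 + 7*3)) - 4)**2*25528 = ((-9 + 1/(-2 + 21)) - 4)**2*25528 = ((-9 + 1/19) - 4)**2*25528 = (-170/19 - 4)**2*25528 = (-246/19)**2*25528 = (60516/361)*25528 = 1544852448/361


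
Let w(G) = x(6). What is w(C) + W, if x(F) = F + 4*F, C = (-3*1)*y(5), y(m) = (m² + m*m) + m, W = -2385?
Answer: -2355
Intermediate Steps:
y(m) = m + 2*m² (y(m) = (m² + m²) + m = 2*m² + m = m + 2*m²)
C = -165 (C = (-3*1)*(5*(1 + 2*5)) = -15*(1 + 10) = -15*11 = -3*55 = -165)
x(F) = 5*F
w(G) = 30 (w(G) = 5*6 = 30)
w(C) + W = 30 - 2385 = -2355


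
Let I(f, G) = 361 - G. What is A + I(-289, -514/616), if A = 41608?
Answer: 12926709/308 ≈ 41970.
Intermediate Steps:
A + I(-289, -514/616) = 41608 + (361 - (-514)/616) = 41608 + (361 - 1*(-257/308)) = 41608 + (361 + 257/308) = 41608 + 111445/308 = 12926709/308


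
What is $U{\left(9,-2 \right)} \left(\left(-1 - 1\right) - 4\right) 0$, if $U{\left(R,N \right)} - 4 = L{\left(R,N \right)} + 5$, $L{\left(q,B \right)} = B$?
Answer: $0$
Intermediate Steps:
$U{\left(R,N \right)} = 9 + N$ ($U{\left(R,N \right)} = 4 + \left(N + 5\right) = 4 + \left(5 + N\right) = 9 + N$)
$U{\left(9,-2 \right)} \left(\left(-1 - 1\right) - 4\right) 0 = \left(9 - 2\right) \left(\left(-1 - 1\right) - 4\right) 0 = 7 \left(\left(-1 - 1\right) - 4\right) 0 = 7 \left(-2 - 4\right) 0 = 7 \left(\left(-6\right) 0\right) = 7 \cdot 0 = 0$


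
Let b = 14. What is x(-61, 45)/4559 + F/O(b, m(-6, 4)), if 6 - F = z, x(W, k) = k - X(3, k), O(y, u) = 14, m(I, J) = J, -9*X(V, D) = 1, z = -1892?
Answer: 38941261/287217 ≈ 135.58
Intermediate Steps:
X(V, D) = -⅑ (X(V, D) = -⅑*1 = -⅑)
x(W, k) = ⅑ + k (x(W, k) = k - 1*(-⅑) = k + ⅑ = ⅑ + k)
F = 1898 (F = 6 - 1*(-1892) = 6 + 1892 = 1898)
x(-61, 45)/4559 + F/O(b, m(-6, 4)) = (⅑ + 45)/4559 + 1898/14 = (406/9)*(1/4559) + 1898*(1/14) = 406/41031 + 949/7 = 38941261/287217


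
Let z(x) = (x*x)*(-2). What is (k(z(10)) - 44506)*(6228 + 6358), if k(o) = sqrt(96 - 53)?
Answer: -560152516 + 12586*sqrt(43) ≈ -5.6007e+8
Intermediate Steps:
z(x) = -2*x**2 (z(x) = x**2*(-2) = -2*x**2)
k(o) = sqrt(43)
(k(z(10)) - 44506)*(6228 + 6358) = (sqrt(43) - 44506)*(6228 + 6358) = (-44506 + sqrt(43))*12586 = -560152516 + 12586*sqrt(43)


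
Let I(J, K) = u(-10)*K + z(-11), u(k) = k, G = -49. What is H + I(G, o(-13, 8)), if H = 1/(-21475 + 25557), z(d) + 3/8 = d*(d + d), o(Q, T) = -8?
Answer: 5251497/16328 ≈ 321.63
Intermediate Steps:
z(d) = -3/8 + 2*d**2 (z(d) = -3/8 + d*(d + d) = -3/8 + d*(2*d) = -3/8 + 2*d**2)
I(J, K) = 1933/8 - 10*K (I(J, K) = -10*K + (-3/8 + 2*(-11)**2) = -10*K + (-3/8 + 2*121) = -10*K + (-3/8 + 242) = -10*K + 1933/8 = 1933/8 - 10*K)
H = 1/4082 ≈ 0.00024498
H + I(G, o(-13, 8)) = 1/4082 + (1933/8 - 10*(-8)) = 1/4082 + (1933/8 + 80) = 1/4082 + 2573/8 = 5251497/16328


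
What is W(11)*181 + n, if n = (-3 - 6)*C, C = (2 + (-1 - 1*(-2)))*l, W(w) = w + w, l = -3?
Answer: 4063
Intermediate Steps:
W(w) = 2*w
C = -9 (C = (2 + (-1 - 1*(-2)))*(-3) = (2 + (-1 + 2))*(-3) = (2 + 1)*(-3) = 3*(-3) = -9)
n = 81 (n = (-3 - 6)*(-9) = -9*(-9) = 81)
W(11)*181 + n = (2*11)*181 + 81 = 22*181 + 81 = 3982 + 81 = 4063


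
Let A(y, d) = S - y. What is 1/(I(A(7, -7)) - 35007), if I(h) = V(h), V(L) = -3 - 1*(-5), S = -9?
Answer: -1/35005 ≈ -2.8567e-5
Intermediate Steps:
A(y, d) = -9 - y
V(L) = 2 (V(L) = -3 + 5 = 2)
I(h) = 2
1/(I(A(7, -7)) - 35007) = 1/(2 - 35007) = 1/(-35005) = -1/35005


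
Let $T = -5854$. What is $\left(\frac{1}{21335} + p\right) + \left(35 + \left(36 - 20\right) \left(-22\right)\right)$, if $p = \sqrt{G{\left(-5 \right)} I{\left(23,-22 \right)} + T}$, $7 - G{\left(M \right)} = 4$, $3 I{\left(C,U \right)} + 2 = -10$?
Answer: $- \frac{6763194}{21335} + i \sqrt{5866} \approx -317.0 + 76.59 i$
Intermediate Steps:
$I{\left(C,U \right)} = -4$ ($I{\left(C,U \right)} = - \frac{2}{3} + \frac{1}{3} \left(-10\right) = - \frac{2}{3} - \frac{10}{3} = -4$)
$G{\left(M \right)} = 3$ ($G{\left(M \right)} = 7 - 4 = 3$)
$p = i \sqrt{5866}$ ($p = \sqrt{3 \left(-4\right) - 5854} = \sqrt{-12 - 5854} = \sqrt{-5866} = i \sqrt{5866} \approx 76.59 i$)
$\left(\frac{1}{21335} + p\right) + \left(35 + \left(36 - 20\right) \left(-22\right)\right) = \left(\frac{1}{21335} + i \sqrt{5866}\right) + \left(35 + \left(36 - 20\right) \left(-22\right)\right) = \left(\frac{1}{21335} + i \sqrt{5866}\right) + \left(35 + 16 \left(-22\right)\right) = \left(\frac{1}{21335} + i \sqrt{5866}\right) + \left(35 - 352\right) = \left(\frac{1}{21335} + i \sqrt{5866}\right) - 317 = - \frac{6763194}{21335} + i \sqrt{5866}$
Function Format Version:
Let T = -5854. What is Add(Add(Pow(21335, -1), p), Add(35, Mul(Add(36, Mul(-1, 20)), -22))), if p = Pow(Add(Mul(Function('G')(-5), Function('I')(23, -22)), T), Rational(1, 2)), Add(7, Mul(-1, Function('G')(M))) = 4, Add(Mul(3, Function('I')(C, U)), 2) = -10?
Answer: Add(Rational(-6763194, 21335), Mul(I, Pow(5866, Rational(1, 2)))) ≈ Add(-317.00, Mul(76.590, I))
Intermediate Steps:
Function('I')(C, U) = -4 (Function('I')(C, U) = Add(Rational(-2, 3), Mul(Rational(1, 3), -10)) = Add(Rational(-2, 3), Rational(-10, 3)) = -4)
Function('G')(M) = 3 (Function('G')(M) = Add(7, Mul(-1, 4)) = Add(7, -4) = 3)
p = Mul(I, Pow(5866, Rational(1, 2))) (p = Pow(Add(Mul(3, -4), -5854), Rational(1, 2)) = Pow(Add(-12, -5854), Rational(1, 2)) = Pow(-5866, Rational(1, 2)) = Mul(I, Pow(5866, Rational(1, 2))) ≈ Mul(76.590, I))
Add(Add(Pow(21335, -1), p), Add(35, Mul(Add(36, Mul(-1, 20)), -22))) = Add(Add(Pow(21335, -1), Mul(I, Pow(5866, Rational(1, 2)))), Add(35, Mul(Add(36, Mul(-1, 20)), -22))) = Add(Add(Rational(1, 21335), Mul(I, Pow(5866, Rational(1, 2)))), Add(35, Mul(Add(36, -20), -22))) = Add(Add(Rational(1, 21335), Mul(I, Pow(5866, Rational(1, 2)))), Add(35, Mul(16, -22))) = Add(Add(Rational(1, 21335), Mul(I, Pow(5866, Rational(1, 2)))), Add(35, -352)) = Add(Add(Rational(1, 21335), Mul(I, Pow(5866, Rational(1, 2)))), -317) = Add(Rational(-6763194, 21335), Mul(I, Pow(5866, Rational(1, 2))))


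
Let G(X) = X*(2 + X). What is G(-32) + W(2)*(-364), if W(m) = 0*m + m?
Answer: 232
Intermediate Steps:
W(m) = m (W(m) = 0 + m = m)
G(-32) + W(2)*(-364) = -32*(2 - 32) + 2*(-364) = -32*(-30) - 728 = 960 - 728 = 232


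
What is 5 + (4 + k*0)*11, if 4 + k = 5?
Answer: 49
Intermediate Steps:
k = 1 (k = -4 + 5 = 1)
5 + (4 + k*0)*11 = 5 + (4 + 1*0)*11 = 5 + (4 + 0)*11 = 5 + 4*11 = 5 + 44 = 49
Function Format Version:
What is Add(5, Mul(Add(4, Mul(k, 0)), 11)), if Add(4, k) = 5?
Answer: 49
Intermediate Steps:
k = 1 (k = Add(-4, 5) = 1)
Add(5, Mul(Add(4, Mul(k, 0)), 11)) = Add(5, Mul(Add(4, Mul(1, 0)), 11)) = Add(5, Mul(Add(4, 0), 11)) = Add(5, Mul(4, 11)) = Add(5, 44) = 49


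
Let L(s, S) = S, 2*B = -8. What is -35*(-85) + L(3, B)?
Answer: 2971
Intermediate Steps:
B = -4 (B = (1/2)*(-8) = -4)
-35*(-85) + L(3, B) = -35*(-85) - 4 = 2975 - 4 = 2971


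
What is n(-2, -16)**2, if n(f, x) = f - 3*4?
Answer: 196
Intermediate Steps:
n(f, x) = -12 + f (n(f, x) = f - 12 = -12 + f)
n(-2, -16)**2 = (-12 - 2)**2 = (-14)**2 = 196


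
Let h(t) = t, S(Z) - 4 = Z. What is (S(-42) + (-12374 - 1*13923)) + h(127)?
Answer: -26208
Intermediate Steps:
S(Z) = 4 + Z
(S(-42) + (-12374 - 1*13923)) + h(127) = ((4 - 42) + (-12374 - 1*13923)) + 127 = (-38 + (-12374 - 13923)) + 127 = (-38 - 26297) + 127 = -26335 + 127 = -26208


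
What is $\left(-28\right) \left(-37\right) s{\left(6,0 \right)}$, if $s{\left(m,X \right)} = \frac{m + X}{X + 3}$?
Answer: $2072$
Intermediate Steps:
$s{\left(m,X \right)} = \frac{X + m}{3 + X}$
$\left(-28\right) \left(-37\right) s{\left(6,0 \right)} = \left(-28\right) \left(-37\right) \frac{0 + 6}{3 + 0} = 1036 \cdot \frac{1}{3} \cdot 6 = 1036 \cdot 2 = 2072$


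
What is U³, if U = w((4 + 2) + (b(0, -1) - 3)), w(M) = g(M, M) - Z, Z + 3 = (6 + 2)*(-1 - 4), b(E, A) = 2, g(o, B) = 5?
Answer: 110592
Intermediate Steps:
Z = -43 (Z = -3 + (6 + 2)*(-1 - 4) = -3 + 8*(-5) = -3 - 40 = -43)
w(M) = 48 (w(M) = 5 - 1*(-43) = 5 + 43 = 48)
U = 48
U³ = 48³ = 110592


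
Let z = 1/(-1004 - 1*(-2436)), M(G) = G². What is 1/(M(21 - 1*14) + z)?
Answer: 1432/70169 ≈ 0.020408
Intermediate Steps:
z = 1/1432 (z = 1/(-1004 + 2436) = 1/1432 ≈ 0.00069832)
1/(M(21 - 1*14) + z) = 1/((21 - 1*14)² + 1/1432) = 1/((21 - 14)² + 1/1432) = 1/(7² + 1/1432) = 1/(49 + 1/1432) = 1/(70169/1432) = 1432/70169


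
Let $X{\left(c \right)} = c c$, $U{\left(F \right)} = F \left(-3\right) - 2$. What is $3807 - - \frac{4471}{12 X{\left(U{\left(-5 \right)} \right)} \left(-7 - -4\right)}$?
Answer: $\frac{23157317}{6084} \approx 3806.3$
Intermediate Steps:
$U{\left(F \right)} = -2 - 3 F$ ($U{\left(F \right)} = - 3 F - 2 = -2 - 3 F$)
$X{\left(c \right)} = c^{2}$
$3807 - - \frac{4471}{12 X{\left(U{\left(-5 \right)} \right)} \left(-7 - -4\right)} = 3807 - - \frac{4471}{12 \left(-2 - -15\right)^{2} \left(-7 - -4\right)} = 3807 - - \frac{4471}{12 \left(-2 + 15\right)^{2} \left(-7 + 4\right)} = 3807 - - \frac{4471}{12 \cdot 13^{2} \left(-3\right)} = 3807 - - \frac{4471}{12 \cdot 169 \left(-3\right)} = 3807 - - \frac{4471}{2028 \left(-3\right)} = 3807 - - \frac{4471}{-6084} = 3807 - \left(-4471\right) \left(- \frac{1}{6084}\right) = 3807 - \frac{4471}{6084} = \frac{23157317}{6084}$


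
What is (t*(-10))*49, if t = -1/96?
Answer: 245/48 ≈ 5.1042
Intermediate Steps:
t = -1/96 (t = -1*1/96 = -1/96 ≈ -0.010417)
(t*(-10))*49 = -1/96*(-10)*49 = (5/48)*49 = 245/48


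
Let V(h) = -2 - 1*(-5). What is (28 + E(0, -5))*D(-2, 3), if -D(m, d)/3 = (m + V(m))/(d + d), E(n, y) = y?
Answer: -23/2 ≈ -11.500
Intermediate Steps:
V(h) = 3 (V(h) = -2 + 5 = 3)
D(m, d) = -3*(3 + m)/(2*d) (D(m, d) = -3*(m + 3)/(d + d) = -3*(3 + m)/(2*d))
(28 + E(0, -5))*D(-2, 3) = (28 - 5)*((3/2)*(-3 - 1*(-2))/3) = 23*((3/2)*(⅓)*(-3 + 2)) = 23*((3/2)*(⅓)*(-1)) = 23*(-½) = -23/2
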